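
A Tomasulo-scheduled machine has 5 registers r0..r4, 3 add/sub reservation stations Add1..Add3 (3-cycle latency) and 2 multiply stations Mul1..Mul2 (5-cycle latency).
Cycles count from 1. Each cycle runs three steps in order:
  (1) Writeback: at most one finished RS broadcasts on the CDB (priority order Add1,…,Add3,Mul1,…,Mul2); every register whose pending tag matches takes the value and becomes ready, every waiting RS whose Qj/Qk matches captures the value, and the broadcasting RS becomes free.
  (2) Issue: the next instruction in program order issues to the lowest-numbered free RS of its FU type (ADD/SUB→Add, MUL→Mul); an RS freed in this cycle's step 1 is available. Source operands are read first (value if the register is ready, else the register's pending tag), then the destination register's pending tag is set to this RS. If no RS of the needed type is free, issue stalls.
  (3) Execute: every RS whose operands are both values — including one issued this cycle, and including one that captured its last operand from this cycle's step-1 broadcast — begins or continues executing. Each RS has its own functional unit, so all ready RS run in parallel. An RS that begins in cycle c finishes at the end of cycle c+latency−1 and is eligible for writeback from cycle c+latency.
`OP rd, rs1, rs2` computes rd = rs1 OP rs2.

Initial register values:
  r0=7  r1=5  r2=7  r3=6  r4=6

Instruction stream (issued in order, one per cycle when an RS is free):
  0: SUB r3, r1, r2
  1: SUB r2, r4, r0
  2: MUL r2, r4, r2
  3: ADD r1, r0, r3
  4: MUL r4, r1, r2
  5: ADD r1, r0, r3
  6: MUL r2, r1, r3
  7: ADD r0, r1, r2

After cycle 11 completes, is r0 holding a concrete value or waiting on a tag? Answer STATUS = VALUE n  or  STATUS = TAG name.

cycle 1: issue SUB r3<-Add1 // r0:7,r1:5,r2:7,r3:Add1,r4:6
cycle 2: issue SUB r2<-Add2 // r0:7,r1:5,r2:Add2,r3:Add1,r4:6
cycle 3: issue MUL r2<-Mul1 // r0:7,r1:5,r2:Mul1,r3:Add1,r4:6
cycle 4: CDB Add1=-2; issue ADD r1<-Add1 // r0:7,r1:Add1,r2:Mul1,r3:-2,r4:6
cycle 5: CDB Add2=-1; issue MUL r4<-Mul2 // r0:7,r1:Add1,r2:Mul1,r3:-2,r4:Mul2
cycle 6: issue ADD r1<-Add2 // r0:7,r1:Add2,r2:Mul1,r3:-2,r4:Mul2
cycle 7: CDB Add1=5; stall // r0:7,r1:Add2,r2:Mul1,r3:-2,r4:Mul2
cycle 8: stall // r0:7,r1:Add2,r2:Mul1,r3:-2,r4:Mul2
cycle 9: CDB Add2=5; stall // r0:7,r1:5,r2:Mul1,r3:-2,r4:Mul2
cycle 10: CDB Mul1=-6; issue MUL r2<-Mul1 // r0:7,r1:5,r2:Mul1,r3:-2,r4:Mul2
cycle 11: issue ADD r0<-Add1 // r0:Add1,r1:5,r2:Mul1,r3:-2,r4:Mul2

STATUS = TAG Add1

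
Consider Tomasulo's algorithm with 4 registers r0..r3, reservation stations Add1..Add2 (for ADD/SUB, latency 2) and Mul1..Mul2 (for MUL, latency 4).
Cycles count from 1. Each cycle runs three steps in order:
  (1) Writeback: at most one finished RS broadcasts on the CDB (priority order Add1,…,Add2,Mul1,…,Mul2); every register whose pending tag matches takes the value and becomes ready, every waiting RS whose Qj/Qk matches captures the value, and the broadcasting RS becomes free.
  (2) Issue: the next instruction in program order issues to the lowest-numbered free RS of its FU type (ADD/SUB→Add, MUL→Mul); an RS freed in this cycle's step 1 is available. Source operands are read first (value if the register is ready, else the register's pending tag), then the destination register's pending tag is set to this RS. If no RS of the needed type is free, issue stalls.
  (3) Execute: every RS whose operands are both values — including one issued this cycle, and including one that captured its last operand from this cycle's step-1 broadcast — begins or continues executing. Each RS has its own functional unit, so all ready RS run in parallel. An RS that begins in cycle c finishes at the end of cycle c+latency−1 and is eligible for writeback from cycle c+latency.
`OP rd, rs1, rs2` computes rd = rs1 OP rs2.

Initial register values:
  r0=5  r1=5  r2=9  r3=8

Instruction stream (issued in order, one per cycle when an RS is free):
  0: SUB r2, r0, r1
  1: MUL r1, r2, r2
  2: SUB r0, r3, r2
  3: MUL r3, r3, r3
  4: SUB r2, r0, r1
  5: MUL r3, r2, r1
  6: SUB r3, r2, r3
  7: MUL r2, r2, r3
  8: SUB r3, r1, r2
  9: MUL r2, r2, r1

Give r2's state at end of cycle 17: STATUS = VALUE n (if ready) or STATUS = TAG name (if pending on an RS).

cycle 1: issue SUB r2<-Add1 // r0:5,r1:5,r2:Add1,r3:8
cycle 2: issue MUL r1<-Mul1 // r0:5,r1:Mul1,r2:Add1,r3:8
cycle 3: CDB Add1=0; issue SUB r0<-Add1 // r0:Add1,r1:Mul1,r2:0,r3:8
cycle 4: issue MUL r3<-Mul2 // r0:Add1,r1:Mul1,r2:0,r3:Mul2
cycle 5: CDB Add1=8; issue SUB r2<-Add1 // r0:8,r1:Mul1,r2:Add1,r3:Mul2
cycle 6: stall // r0:8,r1:Mul1,r2:Add1,r3:Mul2
cycle 7: CDB Mul1=0; issue MUL r3<-Mul1 // r0:8,r1:0,r2:Add1,r3:Mul1
cycle 8: CDB Mul2=64; issue SUB r3<-Add2 // r0:8,r1:0,r2:Add1,r3:Add2
cycle 9: CDB Add1=8; issue MUL r2<-Mul2 // r0:8,r1:0,r2:Mul2,r3:Add2
cycle 10: issue SUB r3<-Add1 // r0:8,r1:0,r2:Mul2,r3:Add1
cycle 11: stall // r0:8,r1:0,r2:Mul2,r3:Add1
cycle 12: stall // r0:8,r1:0,r2:Mul2,r3:Add1
cycle 13: CDB Mul1=0; issue MUL r2<-Mul1 // r0:8,r1:0,r2:Mul1,r3:Add1
cycle 14: - // r0:8,r1:0,r2:Mul1,r3:Add1
cycle 15: CDB Add2=8 // r0:8,r1:0,r2:Mul1,r3:Add1
cycle 16: - // r0:8,r1:0,r2:Mul1,r3:Add1
cycle 17: - // r0:8,r1:0,r2:Mul1,r3:Add1

STATUS = TAG Mul1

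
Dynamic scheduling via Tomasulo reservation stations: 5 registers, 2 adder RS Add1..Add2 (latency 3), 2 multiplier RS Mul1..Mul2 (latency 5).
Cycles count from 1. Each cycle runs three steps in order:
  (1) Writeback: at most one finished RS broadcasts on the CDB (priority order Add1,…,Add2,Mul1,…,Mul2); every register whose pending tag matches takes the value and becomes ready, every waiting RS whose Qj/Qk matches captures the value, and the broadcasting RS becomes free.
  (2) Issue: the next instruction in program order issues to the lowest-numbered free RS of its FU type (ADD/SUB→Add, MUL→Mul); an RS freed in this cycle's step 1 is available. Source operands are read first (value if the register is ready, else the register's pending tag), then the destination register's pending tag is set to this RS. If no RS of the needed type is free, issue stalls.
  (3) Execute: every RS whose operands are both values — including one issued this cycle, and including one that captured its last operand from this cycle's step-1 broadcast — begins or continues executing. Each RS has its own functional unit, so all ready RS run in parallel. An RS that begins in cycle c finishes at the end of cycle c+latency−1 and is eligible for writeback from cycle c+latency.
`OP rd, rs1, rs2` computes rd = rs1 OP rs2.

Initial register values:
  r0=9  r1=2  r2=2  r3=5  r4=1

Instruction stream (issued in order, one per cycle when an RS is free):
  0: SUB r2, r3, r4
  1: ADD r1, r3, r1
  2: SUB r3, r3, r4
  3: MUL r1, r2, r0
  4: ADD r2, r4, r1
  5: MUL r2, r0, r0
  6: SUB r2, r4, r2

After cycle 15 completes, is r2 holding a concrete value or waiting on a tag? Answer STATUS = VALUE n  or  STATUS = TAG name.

c1: issue SUB r2<-Add1 | r0:9,r1:2,r2:Add1,r3:5,r4:1
c2: issue ADD r1<-Add2 | r0:9,r1:Add2,r2:Add1,r3:5,r4:1
c3: stall | r0:9,r1:Add2,r2:Add1,r3:5,r4:1
c4: CDB Add1=4; issue SUB r3<-Add1 | r0:9,r1:Add2,r2:4,r3:Add1,r4:1
c5: CDB Add2=7; issue MUL r1<-Mul1 | r0:9,r1:Mul1,r2:4,r3:Add1,r4:1
c6: issue ADD r2<-Add2 | r0:9,r1:Mul1,r2:Add2,r3:Add1,r4:1
c7: CDB Add1=4; issue MUL r2<-Mul2 | r0:9,r1:Mul1,r2:Mul2,r3:4,r4:1
c8: issue SUB r2<-Add1 | r0:9,r1:Mul1,r2:Add1,r3:4,r4:1
c9: - | r0:9,r1:Mul1,r2:Add1,r3:4,r4:1
c10: CDB Mul1=36 | r0:9,r1:36,r2:Add1,r3:4,r4:1
c11: - | r0:9,r1:36,r2:Add1,r3:4,r4:1
c12: CDB Mul2=81 | r0:9,r1:36,r2:Add1,r3:4,r4:1
c13: CDB Add2=37 | r0:9,r1:36,r2:Add1,r3:4,r4:1
c14: - | r0:9,r1:36,r2:Add1,r3:4,r4:1
c15: CDB Add1=-80 | r0:9,r1:36,r2:-80,r3:4,r4:1

STATUS = VALUE -80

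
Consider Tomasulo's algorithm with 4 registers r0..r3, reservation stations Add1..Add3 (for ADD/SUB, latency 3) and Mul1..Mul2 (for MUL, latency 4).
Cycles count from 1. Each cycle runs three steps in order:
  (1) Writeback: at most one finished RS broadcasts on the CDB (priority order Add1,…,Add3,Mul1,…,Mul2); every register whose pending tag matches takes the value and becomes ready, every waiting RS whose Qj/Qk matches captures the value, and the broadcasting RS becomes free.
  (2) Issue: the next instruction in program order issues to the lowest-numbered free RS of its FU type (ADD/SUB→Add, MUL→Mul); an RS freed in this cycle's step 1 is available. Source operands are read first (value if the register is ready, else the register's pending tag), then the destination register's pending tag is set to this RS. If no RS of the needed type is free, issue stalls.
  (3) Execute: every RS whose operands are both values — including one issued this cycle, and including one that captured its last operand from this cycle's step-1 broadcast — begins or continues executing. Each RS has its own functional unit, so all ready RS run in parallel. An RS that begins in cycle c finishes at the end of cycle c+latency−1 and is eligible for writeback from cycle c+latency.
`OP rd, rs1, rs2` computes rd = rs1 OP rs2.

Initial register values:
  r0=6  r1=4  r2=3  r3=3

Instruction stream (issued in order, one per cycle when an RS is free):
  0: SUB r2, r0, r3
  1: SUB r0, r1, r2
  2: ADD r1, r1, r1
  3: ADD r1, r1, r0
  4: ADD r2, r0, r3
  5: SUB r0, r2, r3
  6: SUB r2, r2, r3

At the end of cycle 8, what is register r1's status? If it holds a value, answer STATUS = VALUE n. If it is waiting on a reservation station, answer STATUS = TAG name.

STATUS = TAG Add1

cycle 1: issue SUB r2<-Add1 // r0:6,r1:4,r2:Add1,r3:3
cycle 2: issue SUB r0<-Add2 // r0:Add2,r1:4,r2:Add1,r3:3
cycle 3: issue ADD r1<-Add3 // r0:Add2,r1:Add3,r2:Add1,r3:3
cycle 4: CDB Add1=3; issue ADD r1<-Add1 // r0:Add2,r1:Add1,r2:3,r3:3
cycle 5: stall // r0:Add2,r1:Add1,r2:3,r3:3
cycle 6: CDB Add3=8; issue ADD r2<-Add3 // r0:Add2,r1:Add1,r2:Add3,r3:3
cycle 7: CDB Add2=1; issue SUB r0<-Add2 // r0:Add2,r1:Add1,r2:Add3,r3:3
cycle 8: stall // r0:Add2,r1:Add1,r2:Add3,r3:3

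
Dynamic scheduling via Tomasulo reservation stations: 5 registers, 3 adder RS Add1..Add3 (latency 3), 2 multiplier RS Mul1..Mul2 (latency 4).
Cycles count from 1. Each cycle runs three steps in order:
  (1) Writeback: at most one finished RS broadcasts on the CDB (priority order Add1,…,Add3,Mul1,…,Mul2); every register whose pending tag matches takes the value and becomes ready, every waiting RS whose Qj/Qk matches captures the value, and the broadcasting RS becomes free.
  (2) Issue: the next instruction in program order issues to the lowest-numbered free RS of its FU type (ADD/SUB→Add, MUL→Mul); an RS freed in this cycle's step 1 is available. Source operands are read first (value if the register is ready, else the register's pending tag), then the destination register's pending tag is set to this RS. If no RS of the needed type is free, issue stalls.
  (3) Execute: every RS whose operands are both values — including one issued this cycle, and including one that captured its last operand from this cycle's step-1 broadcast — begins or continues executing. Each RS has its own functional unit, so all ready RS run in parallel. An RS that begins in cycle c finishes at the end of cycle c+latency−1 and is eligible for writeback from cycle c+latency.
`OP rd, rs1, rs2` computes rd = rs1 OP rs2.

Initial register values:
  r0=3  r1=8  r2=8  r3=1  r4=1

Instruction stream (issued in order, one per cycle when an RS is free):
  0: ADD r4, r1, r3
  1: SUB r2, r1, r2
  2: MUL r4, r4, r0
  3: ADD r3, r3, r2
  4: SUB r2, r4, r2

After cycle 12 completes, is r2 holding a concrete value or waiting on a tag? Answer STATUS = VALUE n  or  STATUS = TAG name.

STATUS = VALUE 27

cycle 1: issue ADD r4<-Add1 // r0:3,r1:8,r2:8,r3:1,r4:Add1
cycle 2: issue SUB r2<-Add2 // r0:3,r1:8,r2:Add2,r3:1,r4:Add1
cycle 3: issue MUL r4<-Mul1 // r0:3,r1:8,r2:Add2,r3:1,r4:Mul1
cycle 4: CDB Add1=9; issue ADD r3<-Add1 // r0:3,r1:8,r2:Add2,r3:Add1,r4:Mul1
cycle 5: CDB Add2=0; issue SUB r2<-Add2 // r0:3,r1:8,r2:Add2,r3:Add1,r4:Mul1
cycle 6: - // r0:3,r1:8,r2:Add2,r3:Add1,r4:Mul1
cycle 7: - // r0:3,r1:8,r2:Add2,r3:Add1,r4:Mul1
cycle 8: CDB Add1=1 // r0:3,r1:8,r2:Add2,r3:1,r4:Mul1
cycle 9: CDB Mul1=27 // r0:3,r1:8,r2:Add2,r3:1,r4:27
cycle 10: - // r0:3,r1:8,r2:Add2,r3:1,r4:27
cycle 11: - // r0:3,r1:8,r2:Add2,r3:1,r4:27
cycle 12: CDB Add2=27 // r0:3,r1:8,r2:27,r3:1,r4:27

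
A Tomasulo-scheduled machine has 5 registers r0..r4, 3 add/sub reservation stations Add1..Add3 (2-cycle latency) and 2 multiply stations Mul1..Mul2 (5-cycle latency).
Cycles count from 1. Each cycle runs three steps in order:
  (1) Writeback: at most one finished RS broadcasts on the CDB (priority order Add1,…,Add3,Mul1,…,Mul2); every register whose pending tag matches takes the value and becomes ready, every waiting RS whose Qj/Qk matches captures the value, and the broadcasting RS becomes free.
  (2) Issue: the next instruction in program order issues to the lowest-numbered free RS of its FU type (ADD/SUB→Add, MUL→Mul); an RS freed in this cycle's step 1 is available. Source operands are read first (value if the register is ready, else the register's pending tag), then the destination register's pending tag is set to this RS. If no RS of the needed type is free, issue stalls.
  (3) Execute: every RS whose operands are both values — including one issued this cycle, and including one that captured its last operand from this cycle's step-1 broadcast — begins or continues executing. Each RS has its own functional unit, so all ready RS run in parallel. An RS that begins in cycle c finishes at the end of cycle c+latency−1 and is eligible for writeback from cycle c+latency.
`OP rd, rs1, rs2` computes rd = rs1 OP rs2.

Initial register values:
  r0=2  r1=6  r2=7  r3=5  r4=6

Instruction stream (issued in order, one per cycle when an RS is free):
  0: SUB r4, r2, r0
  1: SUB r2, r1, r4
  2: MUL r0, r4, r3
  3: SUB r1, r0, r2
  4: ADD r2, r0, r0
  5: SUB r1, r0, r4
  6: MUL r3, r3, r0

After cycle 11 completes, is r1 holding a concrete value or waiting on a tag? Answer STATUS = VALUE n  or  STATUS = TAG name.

  c1: issue SUB r4<-Add1  regs: r0:2,r1:6,r2:7,r3:5,r4:Add1
  c2: issue SUB r2<-Add2  regs: r0:2,r1:6,r2:Add2,r3:5,r4:Add1
  c3: CDB Add1=5; issue MUL r0<-Mul1  regs: r0:Mul1,r1:6,r2:Add2,r3:5,r4:5
  c4: issue SUB r1<-Add1  regs: r0:Mul1,r1:Add1,r2:Add2,r3:5,r4:5
  c5: CDB Add2=1; issue ADD r2<-Add2  regs: r0:Mul1,r1:Add1,r2:Add2,r3:5,r4:5
  c6: issue SUB r1<-Add3  regs: r0:Mul1,r1:Add3,r2:Add2,r3:5,r4:5
  c7: issue MUL r3<-Mul2  regs: r0:Mul1,r1:Add3,r2:Add2,r3:Mul2,r4:5
  c8: CDB Mul1=25  regs: r0:25,r1:Add3,r2:Add2,r3:Mul2,r4:5
  c9: -  regs: r0:25,r1:Add3,r2:Add2,r3:Mul2,r4:5
  c10: CDB Add1=24  regs: r0:25,r1:Add3,r2:Add2,r3:Mul2,r4:5
  c11: CDB Add2=50  regs: r0:25,r1:Add3,r2:50,r3:Mul2,r4:5

STATUS = TAG Add3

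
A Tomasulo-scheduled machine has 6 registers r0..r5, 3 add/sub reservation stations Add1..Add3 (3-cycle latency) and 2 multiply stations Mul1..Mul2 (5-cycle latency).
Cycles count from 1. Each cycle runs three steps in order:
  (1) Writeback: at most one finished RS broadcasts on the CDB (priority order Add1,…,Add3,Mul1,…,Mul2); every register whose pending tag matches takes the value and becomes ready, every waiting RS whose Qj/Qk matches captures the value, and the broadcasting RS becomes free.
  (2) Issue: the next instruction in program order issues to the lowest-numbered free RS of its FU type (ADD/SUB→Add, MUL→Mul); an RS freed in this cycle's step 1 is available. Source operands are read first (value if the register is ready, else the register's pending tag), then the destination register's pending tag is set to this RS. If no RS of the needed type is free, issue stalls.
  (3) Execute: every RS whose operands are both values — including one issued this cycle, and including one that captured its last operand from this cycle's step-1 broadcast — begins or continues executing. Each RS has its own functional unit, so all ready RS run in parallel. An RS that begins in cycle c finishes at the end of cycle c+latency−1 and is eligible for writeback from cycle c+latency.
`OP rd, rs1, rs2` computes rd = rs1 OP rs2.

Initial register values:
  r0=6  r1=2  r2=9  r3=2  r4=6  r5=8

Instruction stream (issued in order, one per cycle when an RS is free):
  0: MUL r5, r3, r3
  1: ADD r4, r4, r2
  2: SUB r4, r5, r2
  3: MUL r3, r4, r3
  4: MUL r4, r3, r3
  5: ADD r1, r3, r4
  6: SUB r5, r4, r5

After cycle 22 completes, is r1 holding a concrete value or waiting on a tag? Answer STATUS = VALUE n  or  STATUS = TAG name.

cycle 1: issue MUL r5<-Mul1 // r0:6,r1:2,r2:9,r3:2,r4:6,r5:Mul1
cycle 2: issue ADD r4<-Add1 // r0:6,r1:2,r2:9,r3:2,r4:Add1,r5:Mul1
cycle 3: issue SUB r4<-Add2 // r0:6,r1:2,r2:9,r3:2,r4:Add2,r5:Mul1
cycle 4: issue MUL r3<-Mul2 // r0:6,r1:2,r2:9,r3:Mul2,r4:Add2,r5:Mul1
cycle 5: CDB Add1=15; stall // r0:6,r1:2,r2:9,r3:Mul2,r4:Add2,r5:Mul1
cycle 6: CDB Mul1=4; issue MUL r4<-Mul1 // r0:6,r1:2,r2:9,r3:Mul2,r4:Mul1,r5:4
cycle 7: issue ADD r1<-Add1 // r0:6,r1:Add1,r2:9,r3:Mul2,r4:Mul1,r5:4
cycle 8: issue SUB r5<-Add3 // r0:6,r1:Add1,r2:9,r3:Mul2,r4:Mul1,r5:Add3
cycle 9: CDB Add2=-5 // r0:6,r1:Add1,r2:9,r3:Mul2,r4:Mul1,r5:Add3
cycle 10: - // r0:6,r1:Add1,r2:9,r3:Mul2,r4:Mul1,r5:Add3
cycle 11: - // r0:6,r1:Add1,r2:9,r3:Mul2,r4:Mul1,r5:Add3
cycle 12: - // r0:6,r1:Add1,r2:9,r3:Mul2,r4:Mul1,r5:Add3
cycle 13: - // r0:6,r1:Add1,r2:9,r3:Mul2,r4:Mul1,r5:Add3
cycle 14: CDB Mul2=-10 // r0:6,r1:Add1,r2:9,r3:-10,r4:Mul1,r5:Add3
cycle 15: - // r0:6,r1:Add1,r2:9,r3:-10,r4:Mul1,r5:Add3
cycle 16: - // r0:6,r1:Add1,r2:9,r3:-10,r4:Mul1,r5:Add3
cycle 17: - // r0:6,r1:Add1,r2:9,r3:-10,r4:Mul1,r5:Add3
cycle 18: - // r0:6,r1:Add1,r2:9,r3:-10,r4:Mul1,r5:Add3
cycle 19: CDB Mul1=100 // r0:6,r1:Add1,r2:9,r3:-10,r4:100,r5:Add3
cycle 20: - // r0:6,r1:Add1,r2:9,r3:-10,r4:100,r5:Add3
cycle 21: - // r0:6,r1:Add1,r2:9,r3:-10,r4:100,r5:Add3
cycle 22: CDB Add1=90 // r0:6,r1:90,r2:9,r3:-10,r4:100,r5:Add3

STATUS = VALUE 90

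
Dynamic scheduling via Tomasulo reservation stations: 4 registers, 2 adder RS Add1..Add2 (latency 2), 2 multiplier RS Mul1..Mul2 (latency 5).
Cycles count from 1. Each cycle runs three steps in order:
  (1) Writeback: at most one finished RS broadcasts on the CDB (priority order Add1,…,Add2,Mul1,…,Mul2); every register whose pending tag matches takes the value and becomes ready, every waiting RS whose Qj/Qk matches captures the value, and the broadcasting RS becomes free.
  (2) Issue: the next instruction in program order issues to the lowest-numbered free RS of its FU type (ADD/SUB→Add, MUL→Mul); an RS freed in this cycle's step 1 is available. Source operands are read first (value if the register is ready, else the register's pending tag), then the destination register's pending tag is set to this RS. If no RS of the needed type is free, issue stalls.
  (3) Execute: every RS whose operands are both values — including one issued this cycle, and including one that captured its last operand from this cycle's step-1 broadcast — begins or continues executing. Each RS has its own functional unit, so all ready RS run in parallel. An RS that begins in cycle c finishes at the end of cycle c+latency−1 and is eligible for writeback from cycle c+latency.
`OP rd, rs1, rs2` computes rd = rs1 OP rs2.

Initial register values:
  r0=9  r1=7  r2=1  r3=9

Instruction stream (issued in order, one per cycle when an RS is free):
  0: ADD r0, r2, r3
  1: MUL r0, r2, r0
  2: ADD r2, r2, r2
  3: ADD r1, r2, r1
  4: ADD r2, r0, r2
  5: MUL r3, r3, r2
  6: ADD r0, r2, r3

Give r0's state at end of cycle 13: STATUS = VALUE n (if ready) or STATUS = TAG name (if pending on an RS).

c1: issue ADD r0<-Add1 | r0:Add1,r1:7,r2:1,r3:9
c2: issue MUL r0<-Mul1 | r0:Mul1,r1:7,r2:1,r3:9
c3: CDB Add1=10; issue ADD r2<-Add1 | r0:Mul1,r1:7,r2:Add1,r3:9
c4: issue ADD r1<-Add2 | r0:Mul1,r1:Add2,r2:Add1,r3:9
c5: CDB Add1=2; issue ADD r2<-Add1 | r0:Mul1,r1:Add2,r2:Add1,r3:9
c6: issue MUL r3<-Mul2 | r0:Mul1,r1:Add2,r2:Add1,r3:Mul2
c7: CDB Add2=9; issue ADD r0<-Add2 | r0:Add2,r1:9,r2:Add1,r3:Mul2
c8: CDB Mul1=10 | r0:Add2,r1:9,r2:Add1,r3:Mul2
c9: - | r0:Add2,r1:9,r2:Add1,r3:Mul2
c10: CDB Add1=12 | r0:Add2,r1:9,r2:12,r3:Mul2
c11: - | r0:Add2,r1:9,r2:12,r3:Mul2
c12: - | r0:Add2,r1:9,r2:12,r3:Mul2
c13: - | r0:Add2,r1:9,r2:12,r3:Mul2

STATUS = TAG Add2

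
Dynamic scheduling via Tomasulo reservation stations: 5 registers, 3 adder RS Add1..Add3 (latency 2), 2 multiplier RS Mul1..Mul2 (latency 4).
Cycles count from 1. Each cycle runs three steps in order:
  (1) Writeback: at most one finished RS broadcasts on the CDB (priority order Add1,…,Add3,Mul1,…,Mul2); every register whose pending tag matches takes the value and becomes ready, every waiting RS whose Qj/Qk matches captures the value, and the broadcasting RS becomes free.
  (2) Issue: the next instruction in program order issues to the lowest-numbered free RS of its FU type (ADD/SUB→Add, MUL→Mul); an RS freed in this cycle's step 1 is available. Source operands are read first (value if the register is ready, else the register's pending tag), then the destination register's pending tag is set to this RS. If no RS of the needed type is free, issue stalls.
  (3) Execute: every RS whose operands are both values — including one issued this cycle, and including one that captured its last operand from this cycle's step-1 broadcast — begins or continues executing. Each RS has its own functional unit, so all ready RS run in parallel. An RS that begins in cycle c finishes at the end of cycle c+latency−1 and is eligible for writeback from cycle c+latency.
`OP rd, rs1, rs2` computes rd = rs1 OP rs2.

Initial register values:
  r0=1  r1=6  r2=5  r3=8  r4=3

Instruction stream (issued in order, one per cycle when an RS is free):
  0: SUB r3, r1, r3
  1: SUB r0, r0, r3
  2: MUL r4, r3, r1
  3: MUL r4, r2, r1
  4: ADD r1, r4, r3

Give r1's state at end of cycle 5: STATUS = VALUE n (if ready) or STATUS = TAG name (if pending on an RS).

STATUS = TAG Add1

  c1: issue SUB r3<-Add1  regs: r0:1,r1:6,r2:5,r3:Add1,r4:3
  c2: issue SUB r0<-Add2  regs: r0:Add2,r1:6,r2:5,r3:Add1,r4:3
  c3: CDB Add1=-2; issue MUL r4<-Mul1  regs: r0:Add2,r1:6,r2:5,r3:-2,r4:Mul1
  c4: issue MUL r4<-Mul2  regs: r0:Add2,r1:6,r2:5,r3:-2,r4:Mul2
  c5: CDB Add2=3; issue ADD r1<-Add1  regs: r0:3,r1:Add1,r2:5,r3:-2,r4:Mul2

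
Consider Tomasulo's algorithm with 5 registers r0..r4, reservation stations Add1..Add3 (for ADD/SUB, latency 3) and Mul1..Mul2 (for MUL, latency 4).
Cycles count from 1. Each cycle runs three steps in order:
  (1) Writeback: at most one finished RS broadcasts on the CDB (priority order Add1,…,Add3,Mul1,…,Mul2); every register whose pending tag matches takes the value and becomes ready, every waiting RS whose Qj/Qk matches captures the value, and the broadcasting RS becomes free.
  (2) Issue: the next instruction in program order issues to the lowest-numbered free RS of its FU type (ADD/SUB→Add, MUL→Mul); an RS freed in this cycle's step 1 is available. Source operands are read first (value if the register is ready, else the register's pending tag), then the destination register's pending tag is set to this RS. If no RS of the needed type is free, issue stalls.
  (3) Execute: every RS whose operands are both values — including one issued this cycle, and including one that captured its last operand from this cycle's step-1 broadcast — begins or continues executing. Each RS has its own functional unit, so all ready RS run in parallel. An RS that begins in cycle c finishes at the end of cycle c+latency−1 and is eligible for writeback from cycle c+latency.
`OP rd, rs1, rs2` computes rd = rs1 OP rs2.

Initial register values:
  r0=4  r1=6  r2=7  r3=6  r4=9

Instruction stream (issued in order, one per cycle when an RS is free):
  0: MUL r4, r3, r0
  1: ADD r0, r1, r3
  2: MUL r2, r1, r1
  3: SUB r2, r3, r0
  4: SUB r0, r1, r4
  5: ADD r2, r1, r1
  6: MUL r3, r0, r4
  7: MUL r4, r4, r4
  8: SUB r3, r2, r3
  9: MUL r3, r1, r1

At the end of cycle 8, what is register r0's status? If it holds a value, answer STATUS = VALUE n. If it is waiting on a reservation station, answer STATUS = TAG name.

cycle 1: issue MUL r4<-Mul1 // r0:4,r1:6,r2:7,r3:6,r4:Mul1
cycle 2: issue ADD r0<-Add1 // r0:Add1,r1:6,r2:7,r3:6,r4:Mul1
cycle 3: issue MUL r2<-Mul2 // r0:Add1,r1:6,r2:Mul2,r3:6,r4:Mul1
cycle 4: issue SUB r2<-Add2 // r0:Add1,r1:6,r2:Add2,r3:6,r4:Mul1
cycle 5: CDB Add1=12; issue SUB r0<-Add1 // r0:Add1,r1:6,r2:Add2,r3:6,r4:Mul1
cycle 6: CDB Mul1=24; issue ADD r2<-Add3 // r0:Add1,r1:6,r2:Add3,r3:6,r4:24
cycle 7: CDB Mul2=36; issue MUL r3<-Mul1 // r0:Add1,r1:6,r2:Add3,r3:Mul1,r4:24
cycle 8: CDB Add2=-6; issue MUL r4<-Mul2 // r0:Add1,r1:6,r2:Add3,r3:Mul1,r4:Mul2

STATUS = TAG Add1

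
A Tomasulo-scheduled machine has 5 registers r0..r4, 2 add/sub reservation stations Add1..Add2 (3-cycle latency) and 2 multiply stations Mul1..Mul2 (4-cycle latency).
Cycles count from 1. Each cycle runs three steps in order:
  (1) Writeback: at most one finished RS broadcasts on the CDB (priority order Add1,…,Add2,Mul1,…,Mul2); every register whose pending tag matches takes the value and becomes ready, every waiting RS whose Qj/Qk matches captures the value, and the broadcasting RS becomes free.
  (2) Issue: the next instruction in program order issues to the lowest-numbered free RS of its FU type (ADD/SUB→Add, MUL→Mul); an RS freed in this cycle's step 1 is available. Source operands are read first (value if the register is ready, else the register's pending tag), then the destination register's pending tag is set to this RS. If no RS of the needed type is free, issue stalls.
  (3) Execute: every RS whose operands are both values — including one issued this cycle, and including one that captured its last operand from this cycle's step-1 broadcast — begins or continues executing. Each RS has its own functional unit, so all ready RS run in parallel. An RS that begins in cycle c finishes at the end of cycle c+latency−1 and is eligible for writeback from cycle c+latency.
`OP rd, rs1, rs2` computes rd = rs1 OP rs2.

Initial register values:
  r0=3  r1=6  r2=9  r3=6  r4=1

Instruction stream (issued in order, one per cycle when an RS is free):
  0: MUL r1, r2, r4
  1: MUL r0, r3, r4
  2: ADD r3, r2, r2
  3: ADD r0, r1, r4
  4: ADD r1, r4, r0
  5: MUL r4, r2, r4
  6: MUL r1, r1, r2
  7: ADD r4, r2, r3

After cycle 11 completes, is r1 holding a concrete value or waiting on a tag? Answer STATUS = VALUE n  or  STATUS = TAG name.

  c1: issue MUL r1<-Mul1  regs: r0:3,r1:Mul1,r2:9,r3:6,r4:1
  c2: issue MUL r0<-Mul2  regs: r0:Mul2,r1:Mul1,r2:9,r3:6,r4:1
  c3: issue ADD r3<-Add1  regs: r0:Mul2,r1:Mul1,r2:9,r3:Add1,r4:1
  c4: issue ADD r0<-Add2  regs: r0:Add2,r1:Mul1,r2:9,r3:Add1,r4:1
  c5: CDB Mul1=9; stall  regs: r0:Add2,r1:9,r2:9,r3:Add1,r4:1
  c6: CDB Add1=18; issue ADD r1<-Add1  regs: r0:Add2,r1:Add1,r2:9,r3:18,r4:1
  c7: CDB Mul2=6; issue MUL r4<-Mul1  regs: r0:Add2,r1:Add1,r2:9,r3:18,r4:Mul1
  c8: CDB Add2=10; issue MUL r1<-Mul2  regs: r0:10,r1:Mul2,r2:9,r3:18,r4:Mul1
  c9: issue ADD r4<-Add2  regs: r0:10,r1:Mul2,r2:9,r3:18,r4:Add2
  c10: -  regs: r0:10,r1:Mul2,r2:9,r3:18,r4:Add2
  c11: CDB Add1=11  regs: r0:10,r1:Mul2,r2:9,r3:18,r4:Add2

STATUS = TAG Mul2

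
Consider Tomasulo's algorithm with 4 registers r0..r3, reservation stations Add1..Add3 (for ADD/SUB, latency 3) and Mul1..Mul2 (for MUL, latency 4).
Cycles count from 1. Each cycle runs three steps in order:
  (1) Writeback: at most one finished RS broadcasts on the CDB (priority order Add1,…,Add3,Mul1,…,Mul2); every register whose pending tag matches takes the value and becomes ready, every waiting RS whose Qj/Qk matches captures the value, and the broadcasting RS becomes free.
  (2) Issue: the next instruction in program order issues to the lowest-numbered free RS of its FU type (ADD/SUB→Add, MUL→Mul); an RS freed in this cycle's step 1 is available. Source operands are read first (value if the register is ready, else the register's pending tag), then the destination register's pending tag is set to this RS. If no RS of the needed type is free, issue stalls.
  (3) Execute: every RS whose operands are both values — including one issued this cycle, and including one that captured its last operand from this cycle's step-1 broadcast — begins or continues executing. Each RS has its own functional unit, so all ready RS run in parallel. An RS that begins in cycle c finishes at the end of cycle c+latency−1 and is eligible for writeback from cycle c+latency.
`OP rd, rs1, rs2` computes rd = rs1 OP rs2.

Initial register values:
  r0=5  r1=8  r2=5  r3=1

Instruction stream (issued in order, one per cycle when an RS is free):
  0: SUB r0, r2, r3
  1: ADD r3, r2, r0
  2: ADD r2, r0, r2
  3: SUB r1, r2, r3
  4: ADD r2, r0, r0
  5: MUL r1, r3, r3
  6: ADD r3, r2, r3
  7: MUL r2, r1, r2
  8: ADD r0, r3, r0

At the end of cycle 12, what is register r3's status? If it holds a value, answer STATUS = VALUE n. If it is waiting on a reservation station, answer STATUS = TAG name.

  c1: issue SUB r0<-Add1  regs: r0:Add1,r1:8,r2:5,r3:1
  c2: issue ADD r3<-Add2  regs: r0:Add1,r1:8,r2:5,r3:Add2
  c3: issue ADD r2<-Add3  regs: r0:Add1,r1:8,r2:Add3,r3:Add2
  c4: CDB Add1=4; issue SUB r1<-Add1  regs: r0:4,r1:Add1,r2:Add3,r3:Add2
  c5: stall  regs: r0:4,r1:Add1,r2:Add3,r3:Add2
  c6: stall  regs: r0:4,r1:Add1,r2:Add3,r3:Add2
  c7: CDB Add2=9; issue ADD r2<-Add2  regs: r0:4,r1:Add1,r2:Add2,r3:9
  c8: CDB Add3=9; issue MUL r1<-Mul1  regs: r0:4,r1:Mul1,r2:Add2,r3:9
  c9: issue ADD r3<-Add3  regs: r0:4,r1:Mul1,r2:Add2,r3:Add3
  c10: CDB Add2=8; issue MUL r2<-Mul2  regs: r0:4,r1:Mul1,r2:Mul2,r3:Add3
  c11: CDB Add1=0; issue ADD r0<-Add1  regs: r0:Add1,r1:Mul1,r2:Mul2,r3:Add3
  c12: CDB Mul1=81  regs: r0:Add1,r1:81,r2:Mul2,r3:Add3

STATUS = TAG Add3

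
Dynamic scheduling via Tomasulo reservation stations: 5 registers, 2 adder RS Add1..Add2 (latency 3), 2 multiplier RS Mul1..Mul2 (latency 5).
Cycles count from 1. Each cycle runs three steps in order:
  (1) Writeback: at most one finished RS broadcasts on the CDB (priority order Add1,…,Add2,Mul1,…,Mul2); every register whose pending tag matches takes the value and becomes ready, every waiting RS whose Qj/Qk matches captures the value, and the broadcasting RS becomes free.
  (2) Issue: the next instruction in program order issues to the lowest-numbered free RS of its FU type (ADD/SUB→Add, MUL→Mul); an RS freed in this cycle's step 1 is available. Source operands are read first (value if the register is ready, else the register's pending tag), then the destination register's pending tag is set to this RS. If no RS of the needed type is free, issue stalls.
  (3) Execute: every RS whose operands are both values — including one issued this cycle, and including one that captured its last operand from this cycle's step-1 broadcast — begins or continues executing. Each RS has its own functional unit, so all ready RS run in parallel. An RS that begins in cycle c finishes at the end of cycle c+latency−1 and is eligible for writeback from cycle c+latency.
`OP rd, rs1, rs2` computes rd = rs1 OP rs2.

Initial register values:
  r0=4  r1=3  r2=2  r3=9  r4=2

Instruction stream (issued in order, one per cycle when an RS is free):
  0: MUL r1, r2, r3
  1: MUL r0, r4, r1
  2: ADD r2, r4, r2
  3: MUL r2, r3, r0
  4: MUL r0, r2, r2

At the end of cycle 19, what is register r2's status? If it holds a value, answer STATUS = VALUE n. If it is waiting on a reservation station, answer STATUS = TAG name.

STATUS = VALUE 324

c1: issue MUL r1<-Mul1 | r0:4,r1:Mul1,r2:2,r3:9,r4:2
c2: issue MUL r0<-Mul2 | r0:Mul2,r1:Mul1,r2:2,r3:9,r4:2
c3: issue ADD r2<-Add1 | r0:Mul2,r1:Mul1,r2:Add1,r3:9,r4:2
c4: stall | r0:Mul2,r1:Mul1,r2:Add1,r3:9,r4:2
c5: stall | r0:Mul2,r1:Mul1,r2:Add1,r3:9,r4:2
c6: CDB Add1=4; stall | r0:Mul2,r1:Mul1,r2:4,r3:9,r4:2
c7: CDB Mul1=18; issue MUL r2<-Mul1 | r0:Mul2,r1:18,r2:Mul1,r3:9,r4:2
c8: stall | r0:Mul2,r1:18,r2:Mul1,r3:9,r4:2
c9: stall | r0:Mul2,r1:18,r2:Mul1,r3:9,r4:2
c10: stall | r0:Mul2,r1:18,r2:Mul1,r3:9,r4:2
c11: stall | r0:Mul2,r1:18,r2:Mul1,r3:9,r4:2
c12: CDB Mul2=36; issue MUL r0<-Mul2 | r0:Mul2,r1:18,r2:Mul1,r3:9,r4:2
c13: - | r0:Mul2,r1:18,r2:Mul1,r3:9,r4:2
c14: - | r0:Mul2,r1:18,r2:Mul1,r3:9,r4:2
c15: - | r0:Mul2,r1:18,r2:Mul1,r3:9,r4:2
c16: - | r0:Mul2,r1:18,r2:Mul1,r3:9,r4:2
c17: CDB Mul1=324 | r0:Mul2,r1:18,r2:324,r3:9,r4:2
c18: - | r0:Mul2,r1:18,r2:324,r3:9,r4:2
c19: - | r0:Mul2,r1:18,r2:324,r3:9,r4:2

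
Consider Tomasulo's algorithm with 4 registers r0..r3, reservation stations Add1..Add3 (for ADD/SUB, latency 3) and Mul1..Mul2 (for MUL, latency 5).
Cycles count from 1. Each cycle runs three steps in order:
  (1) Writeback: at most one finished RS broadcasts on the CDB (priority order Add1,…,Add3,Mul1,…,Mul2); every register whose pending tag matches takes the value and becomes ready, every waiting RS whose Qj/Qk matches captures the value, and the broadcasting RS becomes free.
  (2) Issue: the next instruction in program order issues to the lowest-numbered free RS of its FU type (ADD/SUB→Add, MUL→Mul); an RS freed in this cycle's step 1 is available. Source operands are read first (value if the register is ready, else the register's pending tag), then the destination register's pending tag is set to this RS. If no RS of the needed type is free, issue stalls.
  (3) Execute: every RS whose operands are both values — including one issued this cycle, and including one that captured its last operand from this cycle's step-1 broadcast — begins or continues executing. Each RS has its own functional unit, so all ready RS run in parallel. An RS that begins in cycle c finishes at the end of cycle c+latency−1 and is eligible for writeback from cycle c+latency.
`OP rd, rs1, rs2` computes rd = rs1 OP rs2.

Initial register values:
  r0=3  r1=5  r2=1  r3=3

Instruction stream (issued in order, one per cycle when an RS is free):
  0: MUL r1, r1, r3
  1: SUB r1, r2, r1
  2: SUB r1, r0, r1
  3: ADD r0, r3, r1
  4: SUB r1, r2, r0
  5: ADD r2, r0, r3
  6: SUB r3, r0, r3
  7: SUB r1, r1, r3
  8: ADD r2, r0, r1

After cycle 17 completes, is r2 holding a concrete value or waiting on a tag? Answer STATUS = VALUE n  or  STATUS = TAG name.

cycle 1: issue MUL r1<-Mul1 // r0:3,r1:Mul1,r2:1,r3:3
cycle 2: issue SUB r1<-Add1 // r0:3,r1:Add1,r2:1,r3:3
cycle 3: issue SUB r1<-Add2 // r0:3,r1:Add2,r2:1,r3:3
cycle 4: issue ADD r0<-Add3 // r0:Add3,r1:Add2,r2:1,r3:3
cycle 5: stall // r0:Add3,r1:Add2,r2:1,r3:3
cycle 6: CDB Mul1=15; stall // r0:Add3,r1:Add2,r2:1,r3:3
cycle 7: stall // r0:Add3,r1:Add2,r2:1,r3:3
cycle 8: stall // r0:Add3,r1:Add2,r2:1,r3:3
cycle 9: CDB Add1=-14; issue SUB r1<-Add1 // r0:Add3,r1:Add1,r2:1,r3:3
cycle 10: stall // r0:Add3,r1:Add1,r2:1,r3:3
cycle 11: stall // r0:Add3,r1:Add1,r2:1,r3:3
cycle 12: CDB Add2=17; issue ADD r2<-Add2 // r0:Add3,r1:Add1,r2:Add2,r3:3
cycle 13: stall // r0:Add3,r1:Add1,r2:Add2,r3:3
cycle 14: stall // r0:Add3,r1:Add1,r2:Add2,r3:3
cycle 15: CDB Add3=20; issue SUB r3<-Add3 // r0:20,r1:Add1,r2:Add2,r3:Add3
cycle 16: stall // r0:20,r1:Add1,r2:Add2,r3:Add3
cycle 17: stall // r0:20,r1:Add1,r2:Add2,r3:Add3

STATUS = TAG Add2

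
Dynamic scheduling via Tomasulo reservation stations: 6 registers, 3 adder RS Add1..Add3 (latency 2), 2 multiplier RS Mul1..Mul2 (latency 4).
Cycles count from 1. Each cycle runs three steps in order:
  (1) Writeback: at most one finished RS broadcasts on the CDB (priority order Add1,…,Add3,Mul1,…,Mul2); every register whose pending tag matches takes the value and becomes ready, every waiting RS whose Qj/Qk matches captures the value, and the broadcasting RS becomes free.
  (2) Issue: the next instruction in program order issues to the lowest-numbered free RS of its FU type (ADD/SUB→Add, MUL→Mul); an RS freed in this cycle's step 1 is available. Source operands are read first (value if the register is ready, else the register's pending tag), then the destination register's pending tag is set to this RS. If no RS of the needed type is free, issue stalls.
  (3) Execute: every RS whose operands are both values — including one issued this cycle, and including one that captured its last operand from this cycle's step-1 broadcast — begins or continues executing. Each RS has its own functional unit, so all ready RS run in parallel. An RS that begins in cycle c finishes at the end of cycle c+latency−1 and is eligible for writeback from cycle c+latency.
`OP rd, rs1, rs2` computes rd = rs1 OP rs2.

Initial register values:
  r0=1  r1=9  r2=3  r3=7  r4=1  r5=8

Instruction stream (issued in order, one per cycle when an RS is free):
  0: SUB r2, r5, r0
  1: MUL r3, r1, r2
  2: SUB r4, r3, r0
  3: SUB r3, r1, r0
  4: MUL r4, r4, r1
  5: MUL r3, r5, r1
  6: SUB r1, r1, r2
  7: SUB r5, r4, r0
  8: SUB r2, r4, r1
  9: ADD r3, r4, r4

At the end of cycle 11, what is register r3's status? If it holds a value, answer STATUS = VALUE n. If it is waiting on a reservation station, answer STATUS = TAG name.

  c1: issue SUB r2<-Add1  regs: r0:1,r1:9,r2:Add1,r3:7,r4:1,r5:8
  c2: issue MUL r3<-Mul1  regs: r0:1,r1:9,r2:Add1,r3:Mul1,r4:1,r5:8
  c3: CDB Add1=7; issue SUB r4<-Add1  regs: r0:1,r1:9,r2:7,r3:Mul1,r4:Add1,r5:8
  c4: issue SUB r3<-Add2  regs: r0:1,r1:9,r2:7,r3:Add2,r4:Add1,r5:8
  c5: issue MUL r4<-Mul2  regs: r0:1,r1:9,r2:7,r3:Add2,r4:Mul2,r5:8
  c6: CDB Add2=8; stall  regs: r0:1,r1:9,r2:7,r3:8,r4:Mul2,r5:8
  c7: CDB Mul1=63; issue MUL r3<-Mul1  regs: r0:1,r1:9,r2:7,r3:Mul1,r4:Mul2,r5:8
  c8: issue SUB r1<-Add2  regs: r0:1,r1:Add2,r2:7,r3:Mul1,r4:Mul2,r5:8
  c9: CDB Add1=62; issue SUB r5<-Add1  regs: r0:1,r1:Add2,r2:7,r3:Mul1,r4:Mul2,r5:Add1
  c10: CDB Add2=2; issue SUB r2<-Add2  regs: r0:1,r1:2,r2:Add2,r3:Mul1,r4:Mul2,r5:Add1
  c11: CDB Mul1=72; issue ADD r3<-Add3  regs: r0:1,r1:2,r2:Add2,r3:Add3,r4:Mul2,r5:Add1

STATUS = TAG Add3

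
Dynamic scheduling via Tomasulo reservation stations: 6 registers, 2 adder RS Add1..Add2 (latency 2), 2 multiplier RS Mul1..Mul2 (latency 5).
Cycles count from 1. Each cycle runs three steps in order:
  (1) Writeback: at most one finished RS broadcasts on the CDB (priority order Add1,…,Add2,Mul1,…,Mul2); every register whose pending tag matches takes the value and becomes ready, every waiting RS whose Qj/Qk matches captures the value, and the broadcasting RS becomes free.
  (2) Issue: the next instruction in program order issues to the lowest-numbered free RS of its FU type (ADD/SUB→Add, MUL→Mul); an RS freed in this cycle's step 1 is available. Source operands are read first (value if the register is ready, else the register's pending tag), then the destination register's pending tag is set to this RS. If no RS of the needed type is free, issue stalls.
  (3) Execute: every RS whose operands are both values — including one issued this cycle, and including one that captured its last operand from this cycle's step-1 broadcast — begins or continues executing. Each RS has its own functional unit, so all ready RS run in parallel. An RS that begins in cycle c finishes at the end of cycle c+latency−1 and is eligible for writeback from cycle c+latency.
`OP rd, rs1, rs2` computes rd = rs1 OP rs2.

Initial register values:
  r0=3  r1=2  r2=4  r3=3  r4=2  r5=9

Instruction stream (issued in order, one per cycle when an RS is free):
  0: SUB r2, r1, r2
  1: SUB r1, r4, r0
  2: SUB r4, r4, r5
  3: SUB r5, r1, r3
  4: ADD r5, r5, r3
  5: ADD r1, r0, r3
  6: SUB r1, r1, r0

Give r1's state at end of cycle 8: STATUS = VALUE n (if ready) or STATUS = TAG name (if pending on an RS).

c1: issue SUB r2<-Add1 | r0:3,r1:2,r2:Add1,r3:3,r4:2,r5:9
c2: issue SUB r1<-Add2 | r0:3,r1:Add2,r2:Add1,r3:3,r4:2,r5:9
c3: CDB Add1=-2; issue SUB r4<-Add1 | r0:3,r1:Add2,r2:-2,r3:3,r4:Add1,r5:9
c4: CDB Add2=-1; issue SUB r5<-Add2 | r0:3,r1:-1,r2:-2,r3:3,r4:Add1,r5:Add2
c5: CDB Add1=-7; issue ADD r5<-Add1 | r0:3,r1:-1,r2:-2,r3:3,r4:-7,r5:Add1
c6: CDB Add2=-4; issue ADD r1<-Add2 | r0:3,r1:Add2,r2:-2,r3:3,r4:-7,r5:Add1
c7: stall | r0:3,r1:Add2,r2:-2,r3:3,r4:-7,r5:Add1
c8: CDB Add1=-1; issue SUB r1<-Add1 | r0:3,r1:Add1,r2:-2,r3:3,r4:-7,r5:-1

STATUS = TAG Add1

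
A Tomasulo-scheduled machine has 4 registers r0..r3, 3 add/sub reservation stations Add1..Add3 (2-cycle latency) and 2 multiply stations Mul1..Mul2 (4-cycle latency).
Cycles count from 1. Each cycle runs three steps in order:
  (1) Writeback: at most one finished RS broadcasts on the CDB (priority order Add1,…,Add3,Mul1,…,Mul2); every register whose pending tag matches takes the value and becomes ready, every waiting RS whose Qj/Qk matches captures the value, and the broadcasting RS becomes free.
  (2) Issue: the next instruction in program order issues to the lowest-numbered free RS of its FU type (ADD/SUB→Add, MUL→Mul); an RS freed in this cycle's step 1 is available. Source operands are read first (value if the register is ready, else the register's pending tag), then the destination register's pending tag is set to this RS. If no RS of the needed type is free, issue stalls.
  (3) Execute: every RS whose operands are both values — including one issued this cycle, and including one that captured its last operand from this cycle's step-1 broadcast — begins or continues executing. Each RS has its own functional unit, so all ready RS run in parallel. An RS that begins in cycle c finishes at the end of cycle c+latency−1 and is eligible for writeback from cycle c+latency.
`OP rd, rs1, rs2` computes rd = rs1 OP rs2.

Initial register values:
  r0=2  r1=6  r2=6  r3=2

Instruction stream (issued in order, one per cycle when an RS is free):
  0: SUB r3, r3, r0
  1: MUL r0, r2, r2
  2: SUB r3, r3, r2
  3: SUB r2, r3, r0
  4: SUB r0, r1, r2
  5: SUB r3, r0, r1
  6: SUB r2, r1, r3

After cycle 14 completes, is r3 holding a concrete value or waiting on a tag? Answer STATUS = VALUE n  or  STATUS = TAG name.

STATUS = VALUE 42

c1: issue SUB r3<-Add1 | r0:2,r1:6,r2:6,r3:Add1
c2: issue MUL r0<-Mul1 | r0:Mul1,r1:6,r2:6,r3:Add1
c3: CDB Add1=0; issue SUB r3<-Add1 | r0:Mul1,r1:6,r2:6,r3:Add1
c4: issue SUB r2<-Add2 | r0:Mul1,r1:6,r2:Add2,r3:Add1
c5: CDB Add1=-6; issue SUB r0<-Add1 | r0:Add1,r1:6,r2:Add2,r3:-6
c6: CDB Mul1=36; issue SUB r3<-Add3 | r0:Add1,r1:6,r2:Add2,r3:Add3
c7: stall | r0:Add1,r1:6,r2:Add2,r3:Add3
c8: CDB Add2=-42; issue SUB r2<-Add2 | r0:Add1,r1:6,r2:Add2,r3:Add3
c9: - | r0:Add1,r1:6,r2:Add2,r3:Add3
c10: CDB Add1=48 | r0:48,r1:6,r2:Add2,r3:Add3
c11: - | r0:48,r1:6,r2:Add2,r3:Add3
c12: CDB Add3=42 | r0:48,r1:6,r2:Add2,r3:42
c13: - | r0:48,r1:6,r2:Add2,r3:42
c14: CDB Add2=-36 | r0:48,r1:6,r2:-36,r3:42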